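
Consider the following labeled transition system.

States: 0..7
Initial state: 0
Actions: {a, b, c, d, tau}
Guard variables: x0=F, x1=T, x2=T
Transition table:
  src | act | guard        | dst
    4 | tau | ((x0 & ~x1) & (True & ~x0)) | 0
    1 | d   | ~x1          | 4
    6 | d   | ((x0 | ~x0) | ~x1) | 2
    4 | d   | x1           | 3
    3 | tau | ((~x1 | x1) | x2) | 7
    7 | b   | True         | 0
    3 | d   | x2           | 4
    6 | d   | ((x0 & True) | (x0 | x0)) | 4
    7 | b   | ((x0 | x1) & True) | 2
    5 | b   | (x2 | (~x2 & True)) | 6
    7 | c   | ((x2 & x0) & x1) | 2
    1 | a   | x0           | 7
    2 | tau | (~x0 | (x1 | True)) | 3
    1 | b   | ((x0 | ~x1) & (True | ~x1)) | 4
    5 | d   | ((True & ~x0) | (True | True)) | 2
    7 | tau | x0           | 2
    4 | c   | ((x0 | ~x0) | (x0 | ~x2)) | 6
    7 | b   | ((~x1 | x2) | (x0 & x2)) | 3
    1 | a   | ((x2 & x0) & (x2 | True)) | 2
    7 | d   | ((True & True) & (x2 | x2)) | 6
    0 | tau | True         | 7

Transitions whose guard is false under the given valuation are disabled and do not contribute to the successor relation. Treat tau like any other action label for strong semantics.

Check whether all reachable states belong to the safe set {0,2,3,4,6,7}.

Answer: INVARIANT HOLDS

Analysis:
Allowed set {0,2,3,4,6,7}
Reach set: {0,2,3,4,6,7}
  0: safe
  2: safe
  3: safe
  4: safe
  6: safe
  7: safe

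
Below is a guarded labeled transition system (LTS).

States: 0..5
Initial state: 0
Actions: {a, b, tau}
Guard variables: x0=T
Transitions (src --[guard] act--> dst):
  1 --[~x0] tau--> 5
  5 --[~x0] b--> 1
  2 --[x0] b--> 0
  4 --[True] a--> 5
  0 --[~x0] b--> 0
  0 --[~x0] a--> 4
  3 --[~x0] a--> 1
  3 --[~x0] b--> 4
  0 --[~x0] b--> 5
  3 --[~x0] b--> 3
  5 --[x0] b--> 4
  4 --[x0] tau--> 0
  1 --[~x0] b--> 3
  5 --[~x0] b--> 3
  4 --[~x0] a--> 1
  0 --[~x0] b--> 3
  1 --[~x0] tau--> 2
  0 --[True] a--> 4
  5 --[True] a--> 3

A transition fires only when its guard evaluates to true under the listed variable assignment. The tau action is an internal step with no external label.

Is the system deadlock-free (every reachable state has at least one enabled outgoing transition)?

Reach set: {0,3,4,5}
  0: a→4  [deg 1]
  3: ∅  [no exit]
  4: a→5  tau→0  [deg 2]
  5: a→3  b→4  [deg 2]
witness 3: a·a·a

Answer: DEADLOCK at state 3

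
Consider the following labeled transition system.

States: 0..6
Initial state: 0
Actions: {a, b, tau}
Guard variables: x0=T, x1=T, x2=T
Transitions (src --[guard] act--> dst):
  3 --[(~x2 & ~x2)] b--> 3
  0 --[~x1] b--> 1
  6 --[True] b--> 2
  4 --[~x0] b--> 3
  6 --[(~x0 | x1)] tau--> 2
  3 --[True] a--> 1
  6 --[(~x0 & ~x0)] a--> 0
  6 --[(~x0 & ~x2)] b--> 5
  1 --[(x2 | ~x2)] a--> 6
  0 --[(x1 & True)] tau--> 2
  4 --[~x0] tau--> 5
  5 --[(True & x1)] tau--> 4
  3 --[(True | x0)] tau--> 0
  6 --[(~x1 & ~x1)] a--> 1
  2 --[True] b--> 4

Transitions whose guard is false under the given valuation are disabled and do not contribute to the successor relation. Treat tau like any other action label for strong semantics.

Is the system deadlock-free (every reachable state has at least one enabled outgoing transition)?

Reachable = {0,2,4}
  0: tau→2  [1 exit(s)]
  2: b→4  [1 exit(s)]
  4: ∅  [deadlock]
trace reaching 4: tau·b

Answer: DEADLOCK at state 4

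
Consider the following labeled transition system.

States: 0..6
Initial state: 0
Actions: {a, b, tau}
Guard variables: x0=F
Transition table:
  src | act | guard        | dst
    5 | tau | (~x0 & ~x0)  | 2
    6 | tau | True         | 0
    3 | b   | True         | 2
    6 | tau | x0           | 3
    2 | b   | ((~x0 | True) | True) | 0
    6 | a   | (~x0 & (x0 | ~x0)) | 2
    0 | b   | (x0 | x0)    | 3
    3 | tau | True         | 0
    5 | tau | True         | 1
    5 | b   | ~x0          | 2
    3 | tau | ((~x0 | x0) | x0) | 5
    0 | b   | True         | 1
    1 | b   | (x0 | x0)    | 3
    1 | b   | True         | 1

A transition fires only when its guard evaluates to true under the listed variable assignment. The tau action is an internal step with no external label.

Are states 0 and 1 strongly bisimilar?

Answer: BISIMILAR

Analysis:
Bisimulation quotient by refinement:
  P[0] = {{0,1,2,3,4,5,6}}
  P[1] = {{0,1,2},{3,5},{4},{6}}
  P[2] = {{0,1,2},{3},{4},{5},{6}}
stable after 3 split(s): 5 block(s)
[0]={0,1,2}  [1]={0,1,2}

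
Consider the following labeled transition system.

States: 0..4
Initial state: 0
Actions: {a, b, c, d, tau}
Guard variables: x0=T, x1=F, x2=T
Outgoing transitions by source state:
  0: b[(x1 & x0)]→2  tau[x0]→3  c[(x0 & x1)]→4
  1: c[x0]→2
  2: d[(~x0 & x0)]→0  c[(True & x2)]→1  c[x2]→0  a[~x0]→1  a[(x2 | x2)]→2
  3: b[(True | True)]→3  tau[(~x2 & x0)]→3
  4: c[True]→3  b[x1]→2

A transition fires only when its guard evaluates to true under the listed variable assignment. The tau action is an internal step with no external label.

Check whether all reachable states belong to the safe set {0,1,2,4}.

Answer: INVARIANT VIOLATED at state 3

Analysis:
Allowed set {0,1,2,4}
Reachable = {0,3}
  0: safe
  3: VIOLATES
counterexample path to 3: tau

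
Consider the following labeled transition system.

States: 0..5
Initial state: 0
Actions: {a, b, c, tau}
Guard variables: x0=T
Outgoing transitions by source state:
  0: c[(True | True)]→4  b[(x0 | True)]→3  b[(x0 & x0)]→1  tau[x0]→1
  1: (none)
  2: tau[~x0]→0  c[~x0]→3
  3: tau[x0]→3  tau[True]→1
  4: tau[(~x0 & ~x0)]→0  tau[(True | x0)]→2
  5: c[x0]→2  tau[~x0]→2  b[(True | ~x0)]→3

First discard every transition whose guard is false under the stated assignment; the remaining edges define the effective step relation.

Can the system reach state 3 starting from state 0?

After dropping false guards: 9 live edges.
Layer 0: {0}
Layer 1: {1,3,4}  now seen {0,1,3,4}
Layer 2: {2}  now seen {0,1,2,3,4}
Reach set: {0,1,2,3,4}
trace reaching 3: b

Answer: REACHABLE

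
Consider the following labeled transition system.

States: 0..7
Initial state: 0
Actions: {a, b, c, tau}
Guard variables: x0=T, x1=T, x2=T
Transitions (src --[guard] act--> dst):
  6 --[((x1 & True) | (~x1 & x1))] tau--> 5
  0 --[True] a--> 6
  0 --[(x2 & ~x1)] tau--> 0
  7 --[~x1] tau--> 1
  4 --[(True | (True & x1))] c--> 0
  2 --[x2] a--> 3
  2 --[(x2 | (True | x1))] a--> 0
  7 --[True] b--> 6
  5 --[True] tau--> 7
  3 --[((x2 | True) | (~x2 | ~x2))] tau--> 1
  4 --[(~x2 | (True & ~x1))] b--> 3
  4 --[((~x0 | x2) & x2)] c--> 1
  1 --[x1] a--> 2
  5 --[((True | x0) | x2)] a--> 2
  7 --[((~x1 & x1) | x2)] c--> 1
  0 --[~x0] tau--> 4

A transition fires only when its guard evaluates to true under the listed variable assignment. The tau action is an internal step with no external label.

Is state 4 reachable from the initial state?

Answer: UNREACHABLE

Analysis:
12 transition(s) survive guard evaluation.
depth 0: {0}
depth 1: {6}  now seen {0,6}
depth 2: {5}  now seen {0,5,6}
depth 3: {2,7}  now seen {0,2,5,6,7}
depth 4: {1,3}  now seen {0,1,2,3,5,6,7}
R = {0,1,2,3,5,6,7}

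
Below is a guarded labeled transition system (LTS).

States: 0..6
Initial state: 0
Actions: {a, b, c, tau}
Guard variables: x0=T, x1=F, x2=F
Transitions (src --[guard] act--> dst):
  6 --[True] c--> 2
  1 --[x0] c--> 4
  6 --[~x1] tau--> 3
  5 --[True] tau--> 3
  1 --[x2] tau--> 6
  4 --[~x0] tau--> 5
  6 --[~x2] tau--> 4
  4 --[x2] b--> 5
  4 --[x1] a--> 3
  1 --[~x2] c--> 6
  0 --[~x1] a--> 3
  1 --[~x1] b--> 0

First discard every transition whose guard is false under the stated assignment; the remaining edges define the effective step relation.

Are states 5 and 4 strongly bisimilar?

Answer: NOT BISIMILAR

Analysis:
Bisimulation quotient by refinement:
  round 0: {{0,1,2,3,4,5,6}}
  round 1: {{0},{1},{2,3,4},{5},{6}}
Fixed point at round 2; 5 class(es).
5∈{5}, 4∈{2,3,4}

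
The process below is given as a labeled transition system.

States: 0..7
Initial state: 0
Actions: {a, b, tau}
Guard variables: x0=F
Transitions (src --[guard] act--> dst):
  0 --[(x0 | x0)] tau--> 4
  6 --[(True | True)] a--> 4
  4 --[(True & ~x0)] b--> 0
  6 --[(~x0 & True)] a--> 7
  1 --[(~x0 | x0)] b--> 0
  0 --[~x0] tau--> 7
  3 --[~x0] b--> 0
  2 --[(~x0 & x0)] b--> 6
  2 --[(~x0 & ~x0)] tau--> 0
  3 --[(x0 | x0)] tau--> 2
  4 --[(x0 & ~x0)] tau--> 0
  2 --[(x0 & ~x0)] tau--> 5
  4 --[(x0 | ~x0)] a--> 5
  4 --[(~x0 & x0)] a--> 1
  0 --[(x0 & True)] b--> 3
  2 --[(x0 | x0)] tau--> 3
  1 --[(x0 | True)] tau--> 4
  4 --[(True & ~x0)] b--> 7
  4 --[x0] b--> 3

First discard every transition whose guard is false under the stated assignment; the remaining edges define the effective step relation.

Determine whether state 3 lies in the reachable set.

Answer: UNREACHABLE

Analysis:
10 transition(s) survive guard evaluation.
Layer 0: {0}
Layer 1: {7}  cumulative {0,7}
Reachable = {0,7}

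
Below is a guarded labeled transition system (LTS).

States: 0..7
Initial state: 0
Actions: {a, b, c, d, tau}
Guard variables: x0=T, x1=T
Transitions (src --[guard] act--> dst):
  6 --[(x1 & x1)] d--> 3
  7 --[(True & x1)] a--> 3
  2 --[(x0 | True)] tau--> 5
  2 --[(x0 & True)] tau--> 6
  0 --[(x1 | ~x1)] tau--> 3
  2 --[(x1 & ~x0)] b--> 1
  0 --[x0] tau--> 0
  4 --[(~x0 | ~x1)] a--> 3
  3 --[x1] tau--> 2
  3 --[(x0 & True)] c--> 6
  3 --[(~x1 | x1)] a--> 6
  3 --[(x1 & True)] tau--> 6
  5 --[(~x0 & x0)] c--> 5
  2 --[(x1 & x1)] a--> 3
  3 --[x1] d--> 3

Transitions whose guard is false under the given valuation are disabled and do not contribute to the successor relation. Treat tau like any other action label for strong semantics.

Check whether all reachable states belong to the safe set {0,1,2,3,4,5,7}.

Allowed set {0,1,2,3,4,5,7}
Reachable = {0,2,3,5,6}
  0: safe
  2: safe
  3: safe
  5: safe
  6: ✗ unsafe
counterexample path to 6: tau·tau

Answer: INVARIANT VIOLATED at state 6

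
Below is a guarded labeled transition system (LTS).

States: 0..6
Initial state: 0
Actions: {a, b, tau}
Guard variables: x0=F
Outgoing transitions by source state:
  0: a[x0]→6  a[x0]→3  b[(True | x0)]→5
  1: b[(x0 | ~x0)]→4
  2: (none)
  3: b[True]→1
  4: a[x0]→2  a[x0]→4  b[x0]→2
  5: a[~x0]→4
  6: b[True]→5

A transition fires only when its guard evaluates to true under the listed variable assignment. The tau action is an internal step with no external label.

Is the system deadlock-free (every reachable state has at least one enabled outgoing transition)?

Reachable = {0,4,5}
  0: b→5  [1 out]
  4: ∅  [deadlock]
  5: a→4  [1 out]
Path to 4: b·a

Answer: DEADLOCK at state 4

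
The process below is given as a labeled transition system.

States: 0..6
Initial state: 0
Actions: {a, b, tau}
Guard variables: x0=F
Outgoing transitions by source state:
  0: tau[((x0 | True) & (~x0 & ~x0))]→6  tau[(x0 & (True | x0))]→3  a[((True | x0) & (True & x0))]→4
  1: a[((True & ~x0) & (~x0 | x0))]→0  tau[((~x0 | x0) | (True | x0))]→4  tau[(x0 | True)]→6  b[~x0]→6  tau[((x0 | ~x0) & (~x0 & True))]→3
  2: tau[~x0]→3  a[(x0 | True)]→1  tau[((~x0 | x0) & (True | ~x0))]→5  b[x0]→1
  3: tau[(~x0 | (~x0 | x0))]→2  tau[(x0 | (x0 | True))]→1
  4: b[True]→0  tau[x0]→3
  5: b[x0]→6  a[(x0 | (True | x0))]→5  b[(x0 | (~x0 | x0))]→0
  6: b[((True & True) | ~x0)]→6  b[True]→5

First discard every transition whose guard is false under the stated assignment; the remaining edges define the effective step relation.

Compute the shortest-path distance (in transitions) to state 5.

BFS to 5:
  Layer 0: {0}
  Layer 1: {6}
  Layer 2: {5}
first hit 5 at d=2 via tau·b

Answer: 2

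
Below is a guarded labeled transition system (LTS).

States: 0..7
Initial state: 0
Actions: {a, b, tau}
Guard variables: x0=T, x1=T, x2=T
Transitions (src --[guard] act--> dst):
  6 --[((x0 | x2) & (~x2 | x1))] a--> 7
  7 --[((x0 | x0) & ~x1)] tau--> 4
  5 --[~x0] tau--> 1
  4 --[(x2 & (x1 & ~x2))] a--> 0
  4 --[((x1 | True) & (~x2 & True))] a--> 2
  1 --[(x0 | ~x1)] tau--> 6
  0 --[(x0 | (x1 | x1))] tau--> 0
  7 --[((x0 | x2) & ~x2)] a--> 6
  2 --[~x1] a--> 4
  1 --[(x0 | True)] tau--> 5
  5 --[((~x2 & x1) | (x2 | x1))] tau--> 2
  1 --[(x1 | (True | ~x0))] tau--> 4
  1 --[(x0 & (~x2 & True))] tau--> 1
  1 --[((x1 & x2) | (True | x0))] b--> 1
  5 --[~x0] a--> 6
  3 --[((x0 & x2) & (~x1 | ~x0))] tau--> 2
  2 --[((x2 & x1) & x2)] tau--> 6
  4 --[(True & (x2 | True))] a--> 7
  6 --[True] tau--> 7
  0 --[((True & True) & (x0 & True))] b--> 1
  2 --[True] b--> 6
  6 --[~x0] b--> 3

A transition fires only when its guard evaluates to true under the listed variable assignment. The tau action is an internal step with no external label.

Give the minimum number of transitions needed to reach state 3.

Answer: UNREACHABLE

Trace:
Layered search for 3:
  Layer 0: {0}
  Layer 1: {1}
  Layer 2: {4,5,6}
  Layer 3: {2,7}
3 never appears.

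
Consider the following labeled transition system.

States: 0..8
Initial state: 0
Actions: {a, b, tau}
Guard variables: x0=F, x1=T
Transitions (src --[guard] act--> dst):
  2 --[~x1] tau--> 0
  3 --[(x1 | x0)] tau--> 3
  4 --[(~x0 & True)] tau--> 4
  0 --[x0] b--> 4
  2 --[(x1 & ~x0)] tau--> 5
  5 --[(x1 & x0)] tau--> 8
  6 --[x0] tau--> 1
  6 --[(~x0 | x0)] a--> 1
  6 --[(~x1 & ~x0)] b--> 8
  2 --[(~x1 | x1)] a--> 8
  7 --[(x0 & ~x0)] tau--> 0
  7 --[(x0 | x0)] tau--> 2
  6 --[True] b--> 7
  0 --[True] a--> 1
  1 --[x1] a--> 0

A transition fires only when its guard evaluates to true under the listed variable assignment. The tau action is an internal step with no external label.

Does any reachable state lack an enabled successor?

Reach set: {0,1}
  0: a→1  [1 out]
  1: a→0  [1 out]

Answer: DEADLOCK-FREE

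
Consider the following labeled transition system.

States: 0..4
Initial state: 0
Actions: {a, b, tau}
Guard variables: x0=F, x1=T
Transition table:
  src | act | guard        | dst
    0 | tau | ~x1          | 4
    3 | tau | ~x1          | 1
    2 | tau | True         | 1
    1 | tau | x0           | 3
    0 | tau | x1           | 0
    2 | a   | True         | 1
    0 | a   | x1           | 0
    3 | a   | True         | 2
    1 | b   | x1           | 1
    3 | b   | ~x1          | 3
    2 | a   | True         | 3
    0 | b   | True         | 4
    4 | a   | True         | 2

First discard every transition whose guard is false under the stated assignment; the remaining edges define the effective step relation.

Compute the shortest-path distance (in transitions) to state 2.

Answer: 2

Trace:
Layered search for 2:
  L0 = {0}
  L1 = {4}
  L2 = {2}
depth(2)=2, e.g. b·a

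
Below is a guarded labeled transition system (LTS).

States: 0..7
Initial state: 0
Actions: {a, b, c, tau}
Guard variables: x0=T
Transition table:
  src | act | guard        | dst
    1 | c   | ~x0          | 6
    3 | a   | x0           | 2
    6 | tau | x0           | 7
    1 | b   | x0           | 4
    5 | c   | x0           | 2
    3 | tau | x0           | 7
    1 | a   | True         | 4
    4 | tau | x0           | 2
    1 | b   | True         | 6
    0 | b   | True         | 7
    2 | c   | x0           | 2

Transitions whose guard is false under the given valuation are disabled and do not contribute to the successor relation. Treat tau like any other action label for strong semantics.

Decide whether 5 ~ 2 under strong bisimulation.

Bisimulation quotient by refinement:
  round 0: {{0,1,2,3,4,5,6,7}}
  round 1: {{0},{1},{2,5},{3},{4,6},{7}}
  round 2: {{0},{1},{2,5},{3},{4},{6},{7}}
stable after 3 split(s): 7 block(s)
[5]={2,5}  [2]={2,5}

Answer: BISIMILAR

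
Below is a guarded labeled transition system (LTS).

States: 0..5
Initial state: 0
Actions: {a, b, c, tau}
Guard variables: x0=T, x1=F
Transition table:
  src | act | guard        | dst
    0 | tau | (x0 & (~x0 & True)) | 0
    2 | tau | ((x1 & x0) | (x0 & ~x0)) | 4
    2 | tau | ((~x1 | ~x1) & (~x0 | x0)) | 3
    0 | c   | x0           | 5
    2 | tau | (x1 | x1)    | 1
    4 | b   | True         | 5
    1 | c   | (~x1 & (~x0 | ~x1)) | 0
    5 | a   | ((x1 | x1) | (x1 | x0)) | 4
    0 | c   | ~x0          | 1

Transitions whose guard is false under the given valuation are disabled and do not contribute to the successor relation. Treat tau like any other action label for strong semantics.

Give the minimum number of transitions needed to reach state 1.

Answer: UNREACHABLE

Analysis:
BFS to 1:
  Layer 0: {0}
  Layer 1: {5}
  Layer 2: {4}
1 never appears.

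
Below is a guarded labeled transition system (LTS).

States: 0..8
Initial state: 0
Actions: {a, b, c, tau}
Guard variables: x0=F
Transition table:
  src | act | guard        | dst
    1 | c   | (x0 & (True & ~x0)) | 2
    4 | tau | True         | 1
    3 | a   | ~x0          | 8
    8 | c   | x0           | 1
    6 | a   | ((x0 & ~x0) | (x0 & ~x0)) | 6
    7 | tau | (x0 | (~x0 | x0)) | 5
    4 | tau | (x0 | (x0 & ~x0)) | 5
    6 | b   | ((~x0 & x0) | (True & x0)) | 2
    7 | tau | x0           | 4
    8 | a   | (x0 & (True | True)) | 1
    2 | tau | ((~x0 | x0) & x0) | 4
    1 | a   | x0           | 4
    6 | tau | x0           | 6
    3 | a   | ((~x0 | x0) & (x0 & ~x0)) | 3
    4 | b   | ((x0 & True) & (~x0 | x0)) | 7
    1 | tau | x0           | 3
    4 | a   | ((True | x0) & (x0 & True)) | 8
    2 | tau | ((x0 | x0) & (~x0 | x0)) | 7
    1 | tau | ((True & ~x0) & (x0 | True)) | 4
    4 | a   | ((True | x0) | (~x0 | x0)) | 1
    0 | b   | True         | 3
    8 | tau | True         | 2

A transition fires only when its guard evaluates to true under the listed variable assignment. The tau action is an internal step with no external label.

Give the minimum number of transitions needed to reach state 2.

Answer: 3

Trace:
Breadth-first toward 2:
  L0 = {0}
  L1 = {3}
  L2 = {8}
  L3 = {2}
depth(2)=3, e.g. b·a·tau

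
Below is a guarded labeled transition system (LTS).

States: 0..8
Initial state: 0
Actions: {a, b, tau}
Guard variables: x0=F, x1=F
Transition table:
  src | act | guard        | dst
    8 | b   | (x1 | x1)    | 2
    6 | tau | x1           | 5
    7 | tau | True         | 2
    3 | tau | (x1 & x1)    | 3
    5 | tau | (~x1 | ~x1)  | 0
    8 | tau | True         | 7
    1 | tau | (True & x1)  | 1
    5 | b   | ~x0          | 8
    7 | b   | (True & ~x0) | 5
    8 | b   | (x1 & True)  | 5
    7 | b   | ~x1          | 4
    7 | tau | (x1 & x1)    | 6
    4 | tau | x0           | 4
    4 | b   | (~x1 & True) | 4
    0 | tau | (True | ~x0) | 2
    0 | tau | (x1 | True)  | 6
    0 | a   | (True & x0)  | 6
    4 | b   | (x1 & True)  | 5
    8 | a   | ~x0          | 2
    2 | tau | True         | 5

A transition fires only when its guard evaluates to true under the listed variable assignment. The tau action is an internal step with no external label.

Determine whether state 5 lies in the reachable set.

Answer: REACHABLE

Trace:
Guard filter leaves 11 enabled edge(s).
depth 0: {0}
depth 1: {2,6}  total {0,2,6}
depth 2: {5}  total {0,2,5,6}
depth 3: {8}  total {0,2,5,6,8}
depth 4: {7}  total {0,2,5,6,7,8}
depth 5: {4}  total {0,2,4,5,6,7,8}
R = {0,2,4,5,6,7,8}
Path to 5: tau·tau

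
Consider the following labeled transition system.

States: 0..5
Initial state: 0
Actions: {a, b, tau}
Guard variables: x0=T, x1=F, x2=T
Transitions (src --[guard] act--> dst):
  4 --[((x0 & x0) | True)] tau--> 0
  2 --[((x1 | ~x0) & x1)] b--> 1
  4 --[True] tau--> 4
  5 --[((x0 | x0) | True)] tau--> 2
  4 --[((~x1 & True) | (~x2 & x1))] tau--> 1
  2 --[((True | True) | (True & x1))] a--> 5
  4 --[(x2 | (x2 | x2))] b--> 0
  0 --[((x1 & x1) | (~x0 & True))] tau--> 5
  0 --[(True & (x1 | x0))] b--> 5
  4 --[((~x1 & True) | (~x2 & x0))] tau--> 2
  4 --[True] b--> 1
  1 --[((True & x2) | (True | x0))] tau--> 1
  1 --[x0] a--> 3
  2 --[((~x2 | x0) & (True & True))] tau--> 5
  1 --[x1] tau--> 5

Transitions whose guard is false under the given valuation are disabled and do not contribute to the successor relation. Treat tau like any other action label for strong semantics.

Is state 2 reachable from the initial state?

Answer: REACHABLE

Trace:
After dropping false guards: 12 live edges.
depth 0: {0}
depth 1: {5}  now seen {0,5}
depth 2: {2}  now seen {0,2,5}
Reachable = {0,2,5}
trace reaching 2: b·tau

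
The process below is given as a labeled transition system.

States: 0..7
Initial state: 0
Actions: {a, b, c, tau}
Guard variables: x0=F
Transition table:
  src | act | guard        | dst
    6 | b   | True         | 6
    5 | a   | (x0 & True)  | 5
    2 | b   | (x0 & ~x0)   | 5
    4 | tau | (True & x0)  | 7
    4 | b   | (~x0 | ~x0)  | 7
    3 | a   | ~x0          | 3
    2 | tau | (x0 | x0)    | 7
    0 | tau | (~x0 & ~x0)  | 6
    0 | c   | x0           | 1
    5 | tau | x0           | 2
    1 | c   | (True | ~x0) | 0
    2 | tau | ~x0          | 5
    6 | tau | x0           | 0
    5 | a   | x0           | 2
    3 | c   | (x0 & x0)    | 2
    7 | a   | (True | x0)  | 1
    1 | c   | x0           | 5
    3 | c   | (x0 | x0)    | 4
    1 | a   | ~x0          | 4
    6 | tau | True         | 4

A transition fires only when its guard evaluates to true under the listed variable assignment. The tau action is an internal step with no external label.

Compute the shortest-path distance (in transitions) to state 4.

Layered search for 4:
  Layer 0: {0}
  Layer 1: {6}
  Layer 2: {4}
first hit 4 at d=2 via tau·tau

Answer: 2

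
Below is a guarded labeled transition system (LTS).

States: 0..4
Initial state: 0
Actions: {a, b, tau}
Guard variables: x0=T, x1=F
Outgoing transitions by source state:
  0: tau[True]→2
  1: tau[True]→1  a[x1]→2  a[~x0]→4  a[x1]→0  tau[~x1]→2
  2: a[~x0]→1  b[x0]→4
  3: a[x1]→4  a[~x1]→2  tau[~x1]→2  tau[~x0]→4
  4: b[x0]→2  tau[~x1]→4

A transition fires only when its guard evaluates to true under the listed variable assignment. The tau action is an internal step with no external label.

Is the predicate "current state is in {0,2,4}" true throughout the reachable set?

Allowed set {0,2,4}
Reach set: {0,2,4}
  0: ok
  2: ok
  4: ok

Answer: INVARIANT HOLDS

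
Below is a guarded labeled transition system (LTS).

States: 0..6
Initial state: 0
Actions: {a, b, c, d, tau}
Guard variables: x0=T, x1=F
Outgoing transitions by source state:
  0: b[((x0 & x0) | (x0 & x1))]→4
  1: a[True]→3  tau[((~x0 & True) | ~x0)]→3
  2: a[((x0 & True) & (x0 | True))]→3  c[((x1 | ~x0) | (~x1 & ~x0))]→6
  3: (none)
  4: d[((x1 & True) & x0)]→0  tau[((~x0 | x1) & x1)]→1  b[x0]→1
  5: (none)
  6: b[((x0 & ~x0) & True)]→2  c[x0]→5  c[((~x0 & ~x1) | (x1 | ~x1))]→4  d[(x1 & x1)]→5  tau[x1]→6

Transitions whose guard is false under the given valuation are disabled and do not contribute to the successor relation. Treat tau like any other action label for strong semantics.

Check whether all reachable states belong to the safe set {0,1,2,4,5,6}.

Answer: INVARIANT VIOLATED at state 3

Analysis:
Allowed set {0,1,2,4,5,6}
Reach set: {0,1,3,4}
  0: ✓
  1: ✓
  3: ✗ unsafe
  4: ✓
witness against invariant: b·b·a → 3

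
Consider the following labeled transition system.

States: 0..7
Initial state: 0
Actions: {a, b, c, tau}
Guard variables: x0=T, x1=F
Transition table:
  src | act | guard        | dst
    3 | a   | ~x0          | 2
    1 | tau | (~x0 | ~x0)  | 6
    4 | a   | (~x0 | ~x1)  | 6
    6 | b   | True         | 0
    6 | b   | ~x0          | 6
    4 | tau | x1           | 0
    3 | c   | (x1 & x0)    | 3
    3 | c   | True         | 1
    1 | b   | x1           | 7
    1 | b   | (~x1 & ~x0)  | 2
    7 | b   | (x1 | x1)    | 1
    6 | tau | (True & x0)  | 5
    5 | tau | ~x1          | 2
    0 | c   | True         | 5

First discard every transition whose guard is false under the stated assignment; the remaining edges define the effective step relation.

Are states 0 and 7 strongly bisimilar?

Refine partition for ~:
  P[0] = {{0,1,2,3,4,5,6,7}}
  P[1] = {{0,3},{1,2,7},{4},{5},{6}}
  P[2] = {{0},{1,2,7},{3},{4},{5},{6}}
Fixed point at round 3; 6 class(es).
[0]={0}  [7]={1,2,7}

Answer: NOT BISIMILAR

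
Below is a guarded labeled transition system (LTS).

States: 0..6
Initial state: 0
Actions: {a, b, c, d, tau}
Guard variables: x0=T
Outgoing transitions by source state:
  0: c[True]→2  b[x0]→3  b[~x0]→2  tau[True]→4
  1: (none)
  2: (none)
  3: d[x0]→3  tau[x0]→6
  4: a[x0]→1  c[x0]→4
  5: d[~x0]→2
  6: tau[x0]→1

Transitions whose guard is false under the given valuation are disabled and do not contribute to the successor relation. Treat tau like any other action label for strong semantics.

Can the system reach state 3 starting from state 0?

Answer: REACHABLE

Trace:
After dropping false guards: 8 live edges.
depth 0: {0}
depth 1: {2,3,4}  total {0,2,3,4}
depth 2: {1,6}  total {0,1,2,3,4,6}
Reach set: {0,1,2,3,4,6}
trace reaching 3: b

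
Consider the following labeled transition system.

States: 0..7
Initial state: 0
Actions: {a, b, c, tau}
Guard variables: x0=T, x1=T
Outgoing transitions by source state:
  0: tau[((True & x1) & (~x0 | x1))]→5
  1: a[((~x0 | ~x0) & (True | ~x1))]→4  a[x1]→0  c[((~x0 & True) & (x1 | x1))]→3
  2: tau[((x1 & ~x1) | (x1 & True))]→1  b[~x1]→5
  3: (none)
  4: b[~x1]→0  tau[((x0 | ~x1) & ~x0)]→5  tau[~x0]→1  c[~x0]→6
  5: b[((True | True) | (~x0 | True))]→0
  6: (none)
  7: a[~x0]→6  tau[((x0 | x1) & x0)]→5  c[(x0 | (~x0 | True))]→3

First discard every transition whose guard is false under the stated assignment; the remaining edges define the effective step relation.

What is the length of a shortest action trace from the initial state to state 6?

BFS to 6:
  L0 = {0}
  L1 = {5}
6 never appears.

Answer: UNREACHABLE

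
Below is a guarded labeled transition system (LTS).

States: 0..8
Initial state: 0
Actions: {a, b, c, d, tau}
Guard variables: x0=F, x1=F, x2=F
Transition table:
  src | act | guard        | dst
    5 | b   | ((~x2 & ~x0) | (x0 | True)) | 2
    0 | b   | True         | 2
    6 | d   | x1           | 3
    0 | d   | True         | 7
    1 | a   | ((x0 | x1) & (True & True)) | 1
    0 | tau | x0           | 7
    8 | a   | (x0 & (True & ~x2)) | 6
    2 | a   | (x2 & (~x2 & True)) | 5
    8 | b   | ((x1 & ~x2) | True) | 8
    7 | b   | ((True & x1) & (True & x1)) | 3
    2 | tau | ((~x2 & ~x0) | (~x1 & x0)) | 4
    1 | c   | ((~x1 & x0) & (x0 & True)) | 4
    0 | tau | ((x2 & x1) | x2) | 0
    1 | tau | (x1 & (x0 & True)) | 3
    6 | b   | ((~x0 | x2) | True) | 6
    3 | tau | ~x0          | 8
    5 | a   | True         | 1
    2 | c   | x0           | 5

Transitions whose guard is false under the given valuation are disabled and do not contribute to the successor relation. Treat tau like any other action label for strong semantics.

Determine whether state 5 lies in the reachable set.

Guard filter leaves 8 enabled edge(s).
L0 = {0}
L1 = {2,7}  now seen {0,2,7}
L2 = {4}  now seen {0,2,4,7}
Reach set: {0,2,4,7}

Answer: UNREACHABLE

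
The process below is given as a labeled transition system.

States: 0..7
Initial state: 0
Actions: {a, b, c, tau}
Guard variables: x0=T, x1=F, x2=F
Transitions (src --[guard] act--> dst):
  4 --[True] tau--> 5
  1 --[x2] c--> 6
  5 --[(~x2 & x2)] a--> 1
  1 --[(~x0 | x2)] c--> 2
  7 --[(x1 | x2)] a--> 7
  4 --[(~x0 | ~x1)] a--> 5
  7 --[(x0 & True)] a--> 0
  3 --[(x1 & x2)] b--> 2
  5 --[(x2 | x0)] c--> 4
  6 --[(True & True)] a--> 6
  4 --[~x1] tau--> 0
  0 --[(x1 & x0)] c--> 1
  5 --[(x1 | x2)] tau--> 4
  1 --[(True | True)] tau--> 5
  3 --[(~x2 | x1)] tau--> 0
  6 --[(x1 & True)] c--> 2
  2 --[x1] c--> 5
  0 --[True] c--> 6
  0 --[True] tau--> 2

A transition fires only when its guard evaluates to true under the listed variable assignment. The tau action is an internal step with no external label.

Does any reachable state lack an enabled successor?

Answer: DEADLOCK at state 2

Analysis:
Reach set: {0,2,6}
  0: c→6  tau→2  [2 out]
  2: ∅  [no exit]
  6: a→6  [1 out]
trace reaching 2: tau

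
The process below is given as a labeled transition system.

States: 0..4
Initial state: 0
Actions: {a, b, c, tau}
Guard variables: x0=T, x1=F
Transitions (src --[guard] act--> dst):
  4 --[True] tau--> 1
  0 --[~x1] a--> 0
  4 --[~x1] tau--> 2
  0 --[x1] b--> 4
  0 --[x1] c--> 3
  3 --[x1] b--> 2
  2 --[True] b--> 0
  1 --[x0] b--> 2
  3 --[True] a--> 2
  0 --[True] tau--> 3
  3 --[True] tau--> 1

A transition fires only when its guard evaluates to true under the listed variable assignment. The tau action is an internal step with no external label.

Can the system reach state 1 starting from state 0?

Answer: REACHABLE

Working:
Guard filter leaves 8 enabled edge(s).
L0 = {0}
L1 = {3}  total {0,3}
L2 = {1,2}  total {0,1,2,3}
Reach set: {0,1,2,3}
trace reaching 1: tau·tau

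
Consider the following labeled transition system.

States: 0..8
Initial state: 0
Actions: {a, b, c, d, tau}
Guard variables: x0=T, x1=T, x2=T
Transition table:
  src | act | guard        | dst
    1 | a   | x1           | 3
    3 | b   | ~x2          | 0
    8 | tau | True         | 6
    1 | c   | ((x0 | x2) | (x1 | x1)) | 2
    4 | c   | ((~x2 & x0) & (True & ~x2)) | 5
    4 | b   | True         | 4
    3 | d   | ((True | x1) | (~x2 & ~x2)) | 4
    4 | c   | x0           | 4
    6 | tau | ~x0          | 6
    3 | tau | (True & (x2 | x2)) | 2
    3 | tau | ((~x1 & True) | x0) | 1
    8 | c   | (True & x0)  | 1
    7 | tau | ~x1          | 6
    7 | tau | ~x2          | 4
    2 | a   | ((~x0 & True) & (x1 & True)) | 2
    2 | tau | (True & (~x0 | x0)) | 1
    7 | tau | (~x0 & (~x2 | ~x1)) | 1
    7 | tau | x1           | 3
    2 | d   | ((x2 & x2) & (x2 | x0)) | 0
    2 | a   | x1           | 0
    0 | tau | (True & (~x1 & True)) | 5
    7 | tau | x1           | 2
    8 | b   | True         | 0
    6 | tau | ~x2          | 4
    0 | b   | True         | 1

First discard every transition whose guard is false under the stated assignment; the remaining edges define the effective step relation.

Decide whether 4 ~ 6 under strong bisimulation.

Refine partition for ~:
  P[0] = {{0,1,2,3,4,5,6,7,8}}
  P[1] = {{0},{1},{2},{3},{4},{5,6},{7},{8}}
stable after 2 split(s): 8 block(s)
[4]={4}  [6]={5,6}

Answer: NOT BISIMILAR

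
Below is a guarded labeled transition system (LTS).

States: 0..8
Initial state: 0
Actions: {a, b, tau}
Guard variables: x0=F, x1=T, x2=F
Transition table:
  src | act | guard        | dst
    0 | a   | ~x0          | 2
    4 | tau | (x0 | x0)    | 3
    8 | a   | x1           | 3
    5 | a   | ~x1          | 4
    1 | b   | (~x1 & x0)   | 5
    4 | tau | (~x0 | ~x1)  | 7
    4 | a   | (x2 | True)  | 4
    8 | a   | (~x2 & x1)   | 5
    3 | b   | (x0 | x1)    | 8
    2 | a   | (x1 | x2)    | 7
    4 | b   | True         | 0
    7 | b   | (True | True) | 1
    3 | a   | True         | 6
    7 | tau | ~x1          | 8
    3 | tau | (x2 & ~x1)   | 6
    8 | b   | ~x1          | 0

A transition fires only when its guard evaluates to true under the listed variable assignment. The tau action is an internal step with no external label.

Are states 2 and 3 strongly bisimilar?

Refine partition for ~:
  round 0: {{0,1,2,3,4,5,6,7,8}}
  round 1: {{0,2,8},{1,5,6},{3},{4},{7}}
  round 2: {{0},{1,5,6},{2},{3},{4},{7},{8}}
Fixed point at round 3; 7 class(es).
[2]={2}  [3]={3}

Answer: NOT BISIMILAR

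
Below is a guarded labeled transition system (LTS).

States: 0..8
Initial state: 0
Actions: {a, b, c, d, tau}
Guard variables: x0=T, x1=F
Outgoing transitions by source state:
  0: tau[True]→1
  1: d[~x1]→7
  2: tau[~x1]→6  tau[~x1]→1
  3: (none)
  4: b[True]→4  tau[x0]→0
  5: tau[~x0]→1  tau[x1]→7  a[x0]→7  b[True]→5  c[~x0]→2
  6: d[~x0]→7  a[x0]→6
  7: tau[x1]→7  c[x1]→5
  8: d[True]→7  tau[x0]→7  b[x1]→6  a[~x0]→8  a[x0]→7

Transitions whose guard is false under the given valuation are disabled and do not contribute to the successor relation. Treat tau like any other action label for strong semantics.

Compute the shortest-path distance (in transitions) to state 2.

Answer: UNREACHABLE

Trace:
BFS to 2:
  Layer 0: {0}
  Layer 1: {1}
  Layer 2: {7}
2 never appears.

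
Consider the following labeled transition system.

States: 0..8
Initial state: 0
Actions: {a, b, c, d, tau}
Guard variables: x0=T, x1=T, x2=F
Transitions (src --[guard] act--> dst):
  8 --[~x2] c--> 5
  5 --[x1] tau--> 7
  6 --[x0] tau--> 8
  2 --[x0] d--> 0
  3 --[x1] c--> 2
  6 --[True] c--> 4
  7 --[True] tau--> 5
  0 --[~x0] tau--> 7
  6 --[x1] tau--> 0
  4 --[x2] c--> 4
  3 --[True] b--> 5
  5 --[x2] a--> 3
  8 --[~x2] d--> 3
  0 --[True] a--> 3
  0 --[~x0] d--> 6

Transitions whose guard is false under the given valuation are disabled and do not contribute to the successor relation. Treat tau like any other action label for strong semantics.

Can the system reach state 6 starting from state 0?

Answer: UNREACHABLE

Trace:
After dropping false guards: 11 live edges.
depth 0: {0}
depth 1: {3}  now seen {0,3}
depth 2: {2,5}  now seen {0,2,3,5}
depth 3: {7}  now seen {0,2,3,5,7}
R = {0,2,3,5,7}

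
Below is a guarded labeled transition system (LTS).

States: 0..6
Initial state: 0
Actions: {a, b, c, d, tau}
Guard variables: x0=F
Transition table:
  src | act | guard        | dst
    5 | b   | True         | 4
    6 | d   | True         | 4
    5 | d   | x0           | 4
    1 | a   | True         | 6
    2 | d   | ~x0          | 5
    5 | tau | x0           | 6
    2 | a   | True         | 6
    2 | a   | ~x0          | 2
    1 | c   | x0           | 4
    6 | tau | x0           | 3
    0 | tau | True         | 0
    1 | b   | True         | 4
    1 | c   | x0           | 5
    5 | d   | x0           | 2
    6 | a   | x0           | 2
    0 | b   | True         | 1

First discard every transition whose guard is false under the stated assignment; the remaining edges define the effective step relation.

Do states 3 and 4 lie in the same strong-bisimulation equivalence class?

Answer: BISIMILAR

Trace:
Bisimulation quotient by refinement:
  P[0] = {{0,1,2,3,4,5,6}}
  P[1] = {{0},{1},{2},{3,4},{5},{6}}
6 equivalence class(es) (converged in 2)
class of 3: {3,4}; class of 4: {3,4}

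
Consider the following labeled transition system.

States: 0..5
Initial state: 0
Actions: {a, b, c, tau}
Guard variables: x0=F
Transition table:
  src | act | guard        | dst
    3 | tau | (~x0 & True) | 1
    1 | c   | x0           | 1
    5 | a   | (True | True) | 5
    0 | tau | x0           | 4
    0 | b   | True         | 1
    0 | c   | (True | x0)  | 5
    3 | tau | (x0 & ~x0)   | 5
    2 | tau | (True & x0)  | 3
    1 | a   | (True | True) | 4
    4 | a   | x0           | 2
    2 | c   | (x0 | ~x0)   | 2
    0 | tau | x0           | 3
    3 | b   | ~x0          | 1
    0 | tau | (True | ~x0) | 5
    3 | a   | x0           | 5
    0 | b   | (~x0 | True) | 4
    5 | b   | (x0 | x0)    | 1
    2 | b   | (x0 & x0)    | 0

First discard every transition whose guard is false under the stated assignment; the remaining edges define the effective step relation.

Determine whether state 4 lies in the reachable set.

Answer: REACHABLE

Analysis:
9 transition(s) survive guard evaluation.
L0 = {0}
L1 = {1,4,5}  now seen {0,1,4,5}
Reachable = {0,1,4,5}
witness 4: b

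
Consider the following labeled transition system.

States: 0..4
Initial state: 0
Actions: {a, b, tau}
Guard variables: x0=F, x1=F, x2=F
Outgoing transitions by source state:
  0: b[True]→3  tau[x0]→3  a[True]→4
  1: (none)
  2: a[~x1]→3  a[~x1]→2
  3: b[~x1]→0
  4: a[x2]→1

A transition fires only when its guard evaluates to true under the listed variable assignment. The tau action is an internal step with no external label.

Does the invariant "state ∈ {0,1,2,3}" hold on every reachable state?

Safe = {0,1,2,3}
Reachable = {0,3,4}
  0: safe
  3: safe
  4: VIOLATES
counterexample path to 4: a

Answer: INVARIANT VIOLATED at state 4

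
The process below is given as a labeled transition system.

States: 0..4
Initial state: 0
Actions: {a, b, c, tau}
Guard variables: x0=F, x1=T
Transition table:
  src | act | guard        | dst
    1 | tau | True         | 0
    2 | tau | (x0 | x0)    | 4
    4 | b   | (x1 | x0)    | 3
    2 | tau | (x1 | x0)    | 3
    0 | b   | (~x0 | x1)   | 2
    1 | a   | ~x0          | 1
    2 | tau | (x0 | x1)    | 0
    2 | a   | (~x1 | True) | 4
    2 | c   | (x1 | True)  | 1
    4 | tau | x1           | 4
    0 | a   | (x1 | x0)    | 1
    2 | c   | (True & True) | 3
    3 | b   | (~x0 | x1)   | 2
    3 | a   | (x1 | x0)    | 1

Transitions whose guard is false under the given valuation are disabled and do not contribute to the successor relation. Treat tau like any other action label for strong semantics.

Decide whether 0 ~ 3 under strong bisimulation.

Answer: BISIMILAR

Trace:
Refine partition for ~:
  P[0] = {{0,1,2,3,4}}
  P[1] = {{0,3},{1},{2},{4}}
4 equivalence class(es) (converged in 2)
0∈{0,3}, 3∈{0,3}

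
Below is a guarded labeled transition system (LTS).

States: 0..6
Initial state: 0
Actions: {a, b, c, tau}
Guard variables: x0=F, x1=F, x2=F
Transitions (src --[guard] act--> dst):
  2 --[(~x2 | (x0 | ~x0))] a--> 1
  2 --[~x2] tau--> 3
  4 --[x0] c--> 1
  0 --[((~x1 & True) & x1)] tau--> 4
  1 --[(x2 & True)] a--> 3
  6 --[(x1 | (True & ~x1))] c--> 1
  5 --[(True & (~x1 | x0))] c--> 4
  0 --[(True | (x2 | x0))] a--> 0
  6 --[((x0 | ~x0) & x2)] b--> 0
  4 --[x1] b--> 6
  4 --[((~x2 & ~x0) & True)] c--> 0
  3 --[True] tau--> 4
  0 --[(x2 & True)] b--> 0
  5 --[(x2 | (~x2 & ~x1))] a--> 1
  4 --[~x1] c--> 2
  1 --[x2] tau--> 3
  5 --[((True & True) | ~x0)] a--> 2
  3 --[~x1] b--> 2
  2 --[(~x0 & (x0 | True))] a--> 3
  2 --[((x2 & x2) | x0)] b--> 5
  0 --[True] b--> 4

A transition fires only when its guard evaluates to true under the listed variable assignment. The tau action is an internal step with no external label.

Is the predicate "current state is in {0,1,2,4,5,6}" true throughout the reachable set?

Answer: INVARIANT VIOLATED at state 3

Trace:
Allowed set {0,1,2,4,5,6}
R = {0,1,2,3,4}
  0: safe
  1: safe
  2: safe
  3: ✗ unsafe
  4: safe
counterexample path to 3: b·c·a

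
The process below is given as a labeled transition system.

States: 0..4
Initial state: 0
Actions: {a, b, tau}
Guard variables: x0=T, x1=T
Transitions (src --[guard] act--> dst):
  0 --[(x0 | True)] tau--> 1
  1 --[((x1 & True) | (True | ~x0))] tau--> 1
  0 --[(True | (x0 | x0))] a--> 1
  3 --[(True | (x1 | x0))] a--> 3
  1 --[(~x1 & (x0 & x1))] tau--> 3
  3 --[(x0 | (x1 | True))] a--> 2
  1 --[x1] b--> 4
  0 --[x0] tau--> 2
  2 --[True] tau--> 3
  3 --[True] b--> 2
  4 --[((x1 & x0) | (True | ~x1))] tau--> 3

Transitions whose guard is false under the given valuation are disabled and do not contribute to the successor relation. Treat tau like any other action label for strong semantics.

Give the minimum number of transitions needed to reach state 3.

Answer: 2

Analysis:
Layered search for 3:
  depth 0: {0}
  depth 1: {1,2}
  depth 2: {3,4}
depth(3)=2, e.g. tau·tau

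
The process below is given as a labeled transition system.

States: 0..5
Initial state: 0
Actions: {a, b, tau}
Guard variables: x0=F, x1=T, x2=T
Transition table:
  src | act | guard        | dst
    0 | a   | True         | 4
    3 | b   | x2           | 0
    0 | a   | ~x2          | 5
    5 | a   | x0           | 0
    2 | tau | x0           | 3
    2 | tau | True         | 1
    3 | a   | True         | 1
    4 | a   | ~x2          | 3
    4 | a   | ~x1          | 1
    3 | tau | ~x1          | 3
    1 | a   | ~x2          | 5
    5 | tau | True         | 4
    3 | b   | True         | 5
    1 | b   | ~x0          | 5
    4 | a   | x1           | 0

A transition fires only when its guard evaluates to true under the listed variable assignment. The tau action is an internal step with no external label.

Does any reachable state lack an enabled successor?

Answer: DEADLOCK-FREE

Trace:
R = {0,4}
  0: a→4  [1 exit(s)]
  4: a→0  [1 exit(s)]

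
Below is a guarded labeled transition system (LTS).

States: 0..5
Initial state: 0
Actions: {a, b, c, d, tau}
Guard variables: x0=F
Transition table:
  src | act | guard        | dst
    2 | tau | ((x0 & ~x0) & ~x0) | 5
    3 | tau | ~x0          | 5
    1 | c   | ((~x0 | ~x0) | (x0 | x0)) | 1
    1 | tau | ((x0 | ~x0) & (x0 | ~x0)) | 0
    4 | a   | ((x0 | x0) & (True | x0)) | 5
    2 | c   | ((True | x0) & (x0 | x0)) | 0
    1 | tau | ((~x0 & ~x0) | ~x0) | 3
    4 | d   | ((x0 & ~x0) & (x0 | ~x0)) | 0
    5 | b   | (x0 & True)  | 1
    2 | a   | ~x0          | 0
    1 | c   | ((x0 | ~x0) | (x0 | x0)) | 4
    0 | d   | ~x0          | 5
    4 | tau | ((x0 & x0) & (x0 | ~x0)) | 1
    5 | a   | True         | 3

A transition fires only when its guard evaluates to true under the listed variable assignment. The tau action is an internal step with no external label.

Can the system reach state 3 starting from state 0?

After dropping false guards: 8 live edges.
L0 = {0}
L1 = {5}  cumulative {0,5}
L2 = {3}  cumulative {0,3,5}
Reachable = {0,3,5}
witness 3: d·a

Answer: REACHABLE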